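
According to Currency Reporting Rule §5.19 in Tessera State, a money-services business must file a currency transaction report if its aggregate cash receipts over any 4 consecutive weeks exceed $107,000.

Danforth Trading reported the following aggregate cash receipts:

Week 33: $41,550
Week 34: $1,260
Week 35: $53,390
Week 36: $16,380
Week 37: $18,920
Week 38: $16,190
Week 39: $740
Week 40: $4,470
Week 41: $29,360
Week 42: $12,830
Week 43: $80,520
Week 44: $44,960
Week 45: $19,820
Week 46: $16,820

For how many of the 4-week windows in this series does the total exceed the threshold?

Week 33–Week 36: $41,550 + $1,260 + $53,390 + $16,380 = $112,580 (over)
Week 34–Week 37: $1,260 + $53,390 + $16,380 + $18,920 = $89,950 (under)
Week 35–Week 38: $53,390 + $16,380 + $18,920 + $16,190 = $104,880 (under)
Week 36–Week 39: $16,380 + $18,920 + $16,190 + $740 = $52,230 (under)
Week 37–Week 40: $18,920 + $16,190 + $740 + $4,470 = $40,320 (under)
Week 38–Week 41: $16,190 + $740 + $4,470 + $29,360 = $50,760 (under)
Week 39–Week 42: $740 + $4,470 + $29,360 + $12,830 = $47,400 (under)
Week 40–Week 43: $4,470 + $29,360 + $12,830 + $80,520 = $127,180 (over)
Week 41–Week 44: $29,360 + $12,830 + $80,520 + $44,960 = $167,670 (over)
Week 42–Week 45: $12,830 + $80,520 + $44,960 + $19,820 = $158,130 (over)
Week 43–Week 46: $80,520 + $44,960 + $19,820 + $16,820 = $162,120 (over)
5 windows exceed the threshold.

5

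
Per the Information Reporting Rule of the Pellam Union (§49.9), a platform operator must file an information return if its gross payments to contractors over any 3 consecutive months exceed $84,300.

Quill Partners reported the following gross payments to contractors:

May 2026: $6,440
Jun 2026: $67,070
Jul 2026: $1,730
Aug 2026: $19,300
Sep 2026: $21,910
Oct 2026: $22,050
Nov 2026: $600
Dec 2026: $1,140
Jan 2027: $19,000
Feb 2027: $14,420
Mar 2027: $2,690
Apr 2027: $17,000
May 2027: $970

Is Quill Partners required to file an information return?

Yes

May 2026–Jul 2026: $6,440 + $67,070 + $1,730 = $75,240 (under)
Jun 2026–Aug 2026: $67,070 + $1,730 + $19,300 = $88,100 (over)
Jul 2026–Sep 2026: $1,730 + $19,300 + $21,910 = $42,940 (under)
Aug 2026–Oct 2026: $19,300 + $21,910 + $22,050 = $63,260 (under)
Sep 2026–Nov 2026: $21,910 + $22,050 + $600 = $44,560 (under)
Oct 2026–Dec 2026: $22,050 + $600 + $1,140 = $23,790 (under)
Nov 2026–Jan 2027: $600 + $1,140 + $19,000 = $20,740 (under)
Dec 2026–Feb 2027: $1,140 + $19,000 + $14,420 = $34,560 (under)
Jan 2027–Mar 2027: $19,000 + $14,420 + $2,690 = $36,110 (under)
Feb 2027–Apr 2027: $14,420 + $2,690 + $17,000 = $34,110 (under)
Mar 2027–May 2027: $2,690 + $17,000 + $970 = $20,660 (under)
At least one window exceeds $84,300.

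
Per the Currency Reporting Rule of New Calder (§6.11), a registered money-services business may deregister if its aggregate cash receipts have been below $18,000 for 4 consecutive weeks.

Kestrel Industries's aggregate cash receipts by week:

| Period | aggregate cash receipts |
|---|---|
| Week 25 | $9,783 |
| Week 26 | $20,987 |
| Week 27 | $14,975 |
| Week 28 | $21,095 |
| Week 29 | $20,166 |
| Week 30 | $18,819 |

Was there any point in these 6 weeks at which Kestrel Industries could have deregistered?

Weeks below $18,000: Week 25, Week 27.
Longest run of consecutive weeks below the threshold: 1.
1 < 4, so Kestrel Industries never became eligible.

No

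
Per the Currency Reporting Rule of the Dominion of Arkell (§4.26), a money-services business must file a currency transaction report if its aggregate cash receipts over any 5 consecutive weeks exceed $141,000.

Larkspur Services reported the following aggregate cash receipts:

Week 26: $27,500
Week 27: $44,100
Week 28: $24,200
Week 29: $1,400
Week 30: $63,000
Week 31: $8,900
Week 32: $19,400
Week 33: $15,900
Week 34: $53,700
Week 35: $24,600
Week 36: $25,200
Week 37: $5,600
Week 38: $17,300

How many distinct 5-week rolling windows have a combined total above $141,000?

3

Week 26–Week 30: $27,500 + $44,100 + $24,200 + $1,400 + $63,000 = $160,200 (over)
Week 27–Week 31: $44,100 + $24,200 + $1,400 + $63,000 + $8,900 = $141,600 (over)
Week 28–Week 32: $24,200 + $1,400 + $63,000 + $8,900 + $19,400 = $116,900 (under)
Week 29–Week 33: $1,400 + $63,000 + $8,900 + $19,400 + $15,900 = $108,600 (under)
Week 30–Week 34: $63,000 + $8,900 + $19,400 + $15,900 + $53,700 = $160,900 (over)
Week 31–Week 35: $8,900 + $19,400 + $15,900 + $53,700 + $24,600 = $122,500 (under)
Week 32–Week 36: $19,400 + $15,900 + $53,700 + $24,600 + $25,200 = $138,800 (under)
Week 33–Week 37: $15,900 + $53,700 + $24,600 + $25,200 + $5,600 = $125,000 (under)
Week 34–Week 38: $53,700 + $24,600 + $25,200 + $5,600 + $17,300 = $126,400 (under)
3 windows exceed the threshold.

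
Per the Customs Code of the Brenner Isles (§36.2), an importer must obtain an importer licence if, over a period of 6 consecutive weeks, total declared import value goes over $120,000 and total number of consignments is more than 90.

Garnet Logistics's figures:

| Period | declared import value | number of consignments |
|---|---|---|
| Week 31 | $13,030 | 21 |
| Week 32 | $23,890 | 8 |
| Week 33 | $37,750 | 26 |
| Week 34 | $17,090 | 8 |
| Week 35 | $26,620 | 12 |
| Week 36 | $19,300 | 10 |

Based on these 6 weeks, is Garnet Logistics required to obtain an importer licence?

Total declared import value: $13,030 + $23,890 + $37,750 + $17,090 + $26,620 + $19,300 = $137,680 (> $120,000).
Total number of consignments: 21 + 8 + 26 + 8 + 12 + 10 = 85 (≤ 90).
The test is 'and': the rule requires both, and at least one is not exceeded.

No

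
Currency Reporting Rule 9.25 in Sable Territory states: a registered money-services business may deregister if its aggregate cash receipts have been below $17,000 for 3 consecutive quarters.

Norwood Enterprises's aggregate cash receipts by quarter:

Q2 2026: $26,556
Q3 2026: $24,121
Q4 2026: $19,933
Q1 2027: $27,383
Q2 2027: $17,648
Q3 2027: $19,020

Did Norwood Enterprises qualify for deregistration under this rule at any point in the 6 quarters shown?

No

No quarter is below $17,000.
Longest run of consecutive quarters below the threshold: 0.
0 < 3, so Norwood Enterprises never became eligible.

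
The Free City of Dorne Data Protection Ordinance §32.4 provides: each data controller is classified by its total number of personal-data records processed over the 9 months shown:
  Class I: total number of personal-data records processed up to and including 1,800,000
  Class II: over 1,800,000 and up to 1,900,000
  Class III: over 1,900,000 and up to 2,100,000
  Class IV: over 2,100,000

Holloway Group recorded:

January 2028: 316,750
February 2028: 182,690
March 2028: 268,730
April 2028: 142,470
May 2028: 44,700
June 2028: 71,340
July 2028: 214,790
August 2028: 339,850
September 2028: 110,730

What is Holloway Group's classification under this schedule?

Total number of personal-data records processed: 316,750 + 182,690 + 268,730 + 142,470 + 44,700 + 71,340 + 214,790 + 339,850 + 110,730 = 1,692,050.
1,692,050 ≤ 1,800,000, so Class I applies.

Class I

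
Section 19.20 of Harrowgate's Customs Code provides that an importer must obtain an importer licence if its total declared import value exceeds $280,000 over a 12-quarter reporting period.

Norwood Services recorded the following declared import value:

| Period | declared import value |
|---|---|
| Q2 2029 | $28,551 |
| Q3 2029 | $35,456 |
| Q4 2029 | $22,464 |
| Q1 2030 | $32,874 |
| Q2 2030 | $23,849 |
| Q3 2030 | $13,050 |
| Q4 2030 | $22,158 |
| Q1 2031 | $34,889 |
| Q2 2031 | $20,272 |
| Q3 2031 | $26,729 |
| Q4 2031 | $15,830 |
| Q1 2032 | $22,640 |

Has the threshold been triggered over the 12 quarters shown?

Total declared import value: $28,551 + $35,456 + $22,464 + $32,874 + $23,849 + $13,050 + $22,158 + $34,889 + $20,272 + $26,729 + $15,830 + $22,640 = $298,762.
$298,762 > $280,000, so the threshold is exceeded.

Yes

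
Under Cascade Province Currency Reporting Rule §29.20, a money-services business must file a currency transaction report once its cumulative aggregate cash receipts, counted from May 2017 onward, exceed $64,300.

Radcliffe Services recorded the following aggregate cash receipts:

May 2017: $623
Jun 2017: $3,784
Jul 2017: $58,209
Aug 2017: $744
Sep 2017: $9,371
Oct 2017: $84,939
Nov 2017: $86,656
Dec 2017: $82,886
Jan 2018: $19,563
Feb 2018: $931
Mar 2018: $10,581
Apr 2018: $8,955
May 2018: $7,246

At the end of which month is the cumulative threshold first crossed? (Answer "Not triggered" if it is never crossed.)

Through May 2017: $623
Through Jun 2017: $4,407
Through Jul 2017: $62,616
Through Aug 2017: $63,360
Through Sep 2017: $72,731 ← exceeds threshold

Sep 2017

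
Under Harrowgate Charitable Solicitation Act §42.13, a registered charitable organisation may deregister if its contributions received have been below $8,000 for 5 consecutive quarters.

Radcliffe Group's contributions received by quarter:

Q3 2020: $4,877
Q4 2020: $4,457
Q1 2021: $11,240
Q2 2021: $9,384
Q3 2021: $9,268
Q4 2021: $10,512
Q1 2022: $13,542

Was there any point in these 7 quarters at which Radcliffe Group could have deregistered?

No

Quarters below $8,000: Q3 2020, Q4 2020.
Longest run of consecutive quarters below the threshold: 2.
2 < 5, so Radcliffe Group never became eligible.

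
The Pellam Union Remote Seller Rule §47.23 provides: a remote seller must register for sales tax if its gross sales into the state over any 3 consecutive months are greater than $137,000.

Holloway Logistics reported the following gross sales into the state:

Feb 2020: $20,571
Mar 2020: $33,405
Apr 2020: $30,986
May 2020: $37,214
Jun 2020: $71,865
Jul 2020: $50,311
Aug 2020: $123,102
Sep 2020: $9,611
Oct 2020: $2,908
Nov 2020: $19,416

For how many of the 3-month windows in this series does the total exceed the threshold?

4

Feb 2020–Apr 2020: $20,571 + $33,405 + $30,986 = $84,962 (under)
Mar 2020–May 2020: $33,405 + $30,986 + $37,214 = $101,605 (under)
Apr 2020–Jun 2020: $30,986 + $37,214 + $71,865 = $140,065 (over)
May 2020–Jul 2020: $37,214 + $71,865 + $50,311 = $159,390 (over)
Jun 2020–Aug 2020: $71,865 + $50,311 + $123,102 = $245,278 (over)
Jul 2020–Sep 2020: $50,311 + $123,102 + $9,611 = $183,024 (over)
Aug 2020–Oct 2020: $123,102 + $9,611 + $2,908 = $135,621 (under)
Sep 2020–Nov 2020: $9,611 + $2,908 + $19,416 = $31,935 (under)
4 windows exceed the threshold.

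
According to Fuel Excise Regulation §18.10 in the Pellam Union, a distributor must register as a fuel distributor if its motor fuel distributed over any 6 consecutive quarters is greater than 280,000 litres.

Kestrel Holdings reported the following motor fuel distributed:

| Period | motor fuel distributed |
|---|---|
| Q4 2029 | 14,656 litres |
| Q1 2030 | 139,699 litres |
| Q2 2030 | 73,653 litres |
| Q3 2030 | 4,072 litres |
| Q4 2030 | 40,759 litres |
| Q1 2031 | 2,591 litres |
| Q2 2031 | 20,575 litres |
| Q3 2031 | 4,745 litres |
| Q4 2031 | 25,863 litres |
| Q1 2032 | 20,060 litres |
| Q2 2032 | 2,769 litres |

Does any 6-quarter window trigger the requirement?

Q4 2029–Q1 2031: 14,656 litres + 139,699 litres + 73,653 litres + 4,072 litres + 40,759 litres + 2,591 litres = 275,430 litres (under)
Q1 2030–Q2 2031: 139,699 litres + 73,653 litres + 4,072 litres + 40,759 litres + 2,591 litres + 20,575 litres = 281,349 litres (over)
Q2 2030–Q3 2031: 73,653 litres + 4,072 litres + 40,759 litres + 2,591 litres + 20,575 litres + 4,745 litres = 146,395 litres (under)
Q3 2030–Q4 2031: 4,072 litres + 40,759 litres + 2,591 litres + 20,575 litres + 4,745 litres + 25,863 litres = 98,605 litres (under)
Q4 2030–Q1 2032: 40,759 litres + 2,591 litres + 20,575 litres + 4,745 litres + 25,863 litres + 20,060 litres = 114,593 litres (under)
Q1 2031–Q2 2032: 2,591 litres + 20,575 litres + 4,745 litres + 25,863 litres + 20,060 litres + 2,769 litres = 76,603 litres (under)
At least one window exceeds 280,000 litres.

Yes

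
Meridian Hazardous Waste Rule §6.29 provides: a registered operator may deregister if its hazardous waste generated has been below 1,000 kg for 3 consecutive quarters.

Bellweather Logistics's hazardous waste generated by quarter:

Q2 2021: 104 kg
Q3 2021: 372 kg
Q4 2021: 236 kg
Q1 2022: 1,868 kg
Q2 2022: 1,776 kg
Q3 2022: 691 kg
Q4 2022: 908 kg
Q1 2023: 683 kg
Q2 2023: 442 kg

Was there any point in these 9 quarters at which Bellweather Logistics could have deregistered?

Quarters below 1,000 kg: Q2 2021, Q3 2021, Q4 2021, Q3 2022, Q4 2022, Q1 2023, Q2 2023.
Longest run of consecutive quarters below the threshold: 4.
4 ≥ 3, so Bellweather Logistics became eligible.

Yes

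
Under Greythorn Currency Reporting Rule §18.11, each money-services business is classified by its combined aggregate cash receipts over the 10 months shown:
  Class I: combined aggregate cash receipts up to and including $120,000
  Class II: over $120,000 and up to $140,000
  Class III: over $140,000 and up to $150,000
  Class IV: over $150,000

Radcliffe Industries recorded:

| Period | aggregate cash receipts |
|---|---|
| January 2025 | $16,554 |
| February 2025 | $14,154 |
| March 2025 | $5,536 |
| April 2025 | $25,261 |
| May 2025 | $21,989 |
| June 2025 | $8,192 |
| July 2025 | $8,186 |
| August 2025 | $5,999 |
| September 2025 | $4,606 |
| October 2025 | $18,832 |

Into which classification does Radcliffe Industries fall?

Class II

Combined aggregate cash receipts: $16,554 + $14,154 + $5,536 + $25,261 + $21,989 + $8,192 + $8,186 + $5,999 + $4,606 + $18,832 = $129,309.
$120,000 < $129,309 ≤ $140,000, so Class II applies.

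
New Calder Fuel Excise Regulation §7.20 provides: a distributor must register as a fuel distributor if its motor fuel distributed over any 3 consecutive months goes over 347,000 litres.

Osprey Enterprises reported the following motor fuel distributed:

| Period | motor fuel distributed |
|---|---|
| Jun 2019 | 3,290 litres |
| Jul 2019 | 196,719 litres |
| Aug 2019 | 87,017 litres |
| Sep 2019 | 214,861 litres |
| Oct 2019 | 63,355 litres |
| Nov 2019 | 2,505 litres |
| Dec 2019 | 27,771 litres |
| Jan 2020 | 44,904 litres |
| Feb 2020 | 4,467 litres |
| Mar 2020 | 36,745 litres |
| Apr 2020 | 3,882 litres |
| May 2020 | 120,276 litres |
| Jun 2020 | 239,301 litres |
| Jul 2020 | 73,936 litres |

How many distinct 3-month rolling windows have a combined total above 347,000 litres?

4

Jun 2019–Aug 2019: 3,290 litres + 196,719 litres + 87,017 litres = 287,026 litres (under)
Jul 2019–Sep 2019: 196,719 litres + 87,017 litres + 214,861 litres = 498,597 litres (over)
Aug 2019–Oct 2019: 87,017 litres + 214,861 litres + 63,355 litres = 365,233 litres (over)
Sep 2019–Nov 2019: 214,861 litres + 63,355 litres + 2,505 litres = 280,721 litres (under)
Oct 2019–Dec 2019: 63,355 litres + 2,505 litres + 27,771 litres = 93,631 litres (under)
Nov 2019–Jan 2020: 2,505 litres + 27,771 litres + 44,904 litres = 75,180 litres (under)
Dec 2019–Feb 2020: 27,771 litres + 44,904 litres + 4,467 litres = 77,142 litres (under)
Jan 2020–Mar 2020: 44,904 litres + 4,467 litres + 36,745 litres = 86,116 litres (under)
Feb 2020–Apr 2020: 4,467 litres + 36,745 litres + 3,882 litres = 45,094 litres (under)
Mar 2020–May 2020: 36,745 litres + 3,882 litres + 120,276 litres = 160,903 litres (under)
Apr 2020–Jun 2020: 3,882 litres + 120,276 litres + 239,301 litres = 363,459 litres (over)
May 2020–Jul 2020: 120,276 litres + 239,301 litres + 73,936 litres = 433,513 litres (over)
4 windows exceed the threshold.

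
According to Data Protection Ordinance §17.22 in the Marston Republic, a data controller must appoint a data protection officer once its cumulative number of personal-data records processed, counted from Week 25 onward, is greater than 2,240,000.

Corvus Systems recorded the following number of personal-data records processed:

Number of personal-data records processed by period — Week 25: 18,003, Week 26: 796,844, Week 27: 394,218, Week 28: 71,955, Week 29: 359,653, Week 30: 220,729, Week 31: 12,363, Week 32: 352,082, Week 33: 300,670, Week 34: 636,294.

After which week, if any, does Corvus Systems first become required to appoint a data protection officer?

Through Week 25: 18,003
Through Week 26: 814,847
Through Week 27: 1,209,065
Through Week 28: 1,281,020
Through Week 29: 1,640,673
Through Week 30: 1,861,402
Through Week 31: 1,873,765
Through Week 32: 2,225,847
Through Week 33: 2,526,517 ← exceeds threshold

Week 33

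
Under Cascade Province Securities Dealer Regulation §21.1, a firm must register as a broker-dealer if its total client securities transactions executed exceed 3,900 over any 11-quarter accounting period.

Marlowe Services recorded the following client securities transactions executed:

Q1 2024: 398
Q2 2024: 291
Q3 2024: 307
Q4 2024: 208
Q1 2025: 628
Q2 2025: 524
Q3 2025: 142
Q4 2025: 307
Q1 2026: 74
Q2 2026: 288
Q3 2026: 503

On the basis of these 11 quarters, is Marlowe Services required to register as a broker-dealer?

No

Total client securities transactions executed: 398 + 291 + 307 + 208 + 628 + 524 + 142 + 307 + 74 + 288 + 503 = 3,670.
3,670 ≤ 3,900, so the threshold is not exceeded.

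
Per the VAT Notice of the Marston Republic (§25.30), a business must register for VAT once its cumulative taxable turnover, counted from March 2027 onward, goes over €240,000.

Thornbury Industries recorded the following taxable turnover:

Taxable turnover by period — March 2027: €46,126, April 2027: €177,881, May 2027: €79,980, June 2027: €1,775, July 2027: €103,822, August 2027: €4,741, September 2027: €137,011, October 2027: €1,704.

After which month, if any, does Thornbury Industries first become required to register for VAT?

Through March 2027: €46,126
Through April 2027: €224,007
Through May 2027: €303,987 ← exceeds threshold

May 2027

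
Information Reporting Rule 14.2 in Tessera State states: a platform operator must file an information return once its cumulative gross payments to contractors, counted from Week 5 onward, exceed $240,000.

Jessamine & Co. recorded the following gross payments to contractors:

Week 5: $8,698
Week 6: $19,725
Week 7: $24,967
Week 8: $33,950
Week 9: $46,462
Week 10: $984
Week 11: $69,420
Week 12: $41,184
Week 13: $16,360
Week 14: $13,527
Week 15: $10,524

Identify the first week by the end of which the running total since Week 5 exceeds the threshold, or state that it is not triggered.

Week 12

Through Week 5: $8,698
Through Week 6: $28,423
Through Week 7: $53,390
Through Week 8: $87,340
Through Week 9: $133,802
Through Week 10: $134,786
Through Week 11: $204,206
Through Week 12: $245,390 ← exceeds threshold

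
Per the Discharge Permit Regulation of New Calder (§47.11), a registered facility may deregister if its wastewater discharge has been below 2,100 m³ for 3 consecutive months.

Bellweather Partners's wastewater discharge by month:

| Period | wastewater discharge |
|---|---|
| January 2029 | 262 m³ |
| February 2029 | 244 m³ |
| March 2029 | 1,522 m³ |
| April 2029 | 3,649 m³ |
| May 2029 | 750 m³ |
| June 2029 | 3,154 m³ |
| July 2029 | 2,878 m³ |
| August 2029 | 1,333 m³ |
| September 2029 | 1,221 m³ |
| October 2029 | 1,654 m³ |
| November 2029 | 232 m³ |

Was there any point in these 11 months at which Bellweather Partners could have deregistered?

Yes

Months below 2,100 m³: January 2029, February 2029, March 2029, May 2029, August 2029, September 2029, October 2029, November 2029.
Longest run of consecutive months below the threshold: 4.
4 ≥ 3, so Bellweather Partners became eligible.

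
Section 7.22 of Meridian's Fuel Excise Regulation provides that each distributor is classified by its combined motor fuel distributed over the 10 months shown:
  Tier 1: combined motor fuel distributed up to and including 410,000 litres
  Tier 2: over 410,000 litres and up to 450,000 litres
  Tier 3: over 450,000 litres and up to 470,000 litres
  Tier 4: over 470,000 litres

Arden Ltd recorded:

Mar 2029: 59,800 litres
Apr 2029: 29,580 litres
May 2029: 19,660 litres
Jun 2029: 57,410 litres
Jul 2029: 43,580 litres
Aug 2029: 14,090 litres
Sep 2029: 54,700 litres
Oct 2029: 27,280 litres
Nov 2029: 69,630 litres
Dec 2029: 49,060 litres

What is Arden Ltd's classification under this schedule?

Combined motor fuel distributed: 59,800 litres + 29,580 litres + 19,660 litres + 57,410 litres + 43,580 litres + 14,090 litres + 54,700 litres + 27,280 litres + 69,630 litres + 49,060 litres = 424,790 litres.
410,000 litres < 424,790 litres ≤ 450,000 litres, so Tier 2 applies.

Tier 2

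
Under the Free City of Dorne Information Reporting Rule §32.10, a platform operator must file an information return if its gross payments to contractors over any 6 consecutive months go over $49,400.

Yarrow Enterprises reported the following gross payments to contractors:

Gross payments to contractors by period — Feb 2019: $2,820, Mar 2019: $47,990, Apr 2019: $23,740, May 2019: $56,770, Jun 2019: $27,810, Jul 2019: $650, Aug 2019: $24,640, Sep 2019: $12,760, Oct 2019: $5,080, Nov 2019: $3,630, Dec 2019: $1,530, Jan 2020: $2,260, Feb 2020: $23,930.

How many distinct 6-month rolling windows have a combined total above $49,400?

Feb 2019–Jul 2019: $2,820 + $47,990 + $23,740 + $56,770 + $27,810 + $650 = $159,780 (over)
Mar 2019–Aug 2019: $47,990 + $23,740 + $56,770 + $27,810 + $650 + $24,640 = $181,600 (over)
Apr 2019–Sep 2019: $23,740 + $56,770 + $27,810 + $650 + $24,640 + $12,760 = $146,370 (over)
May 2019–Oct 2019: $56,770 + $27,810 + $650 + $24,640 + $12,760 + $5,080 = $127,710 (over)
Jun 2019–Nov 2019: $27,810 + $650 + $24,640 + $12,760 + $5,080 + $3,630 = $74,570 (over)
Jul 2019–Dec 2019: $650 + $24,640 + $12,760 + $5,080 + $3,630 + $1,530 = $48,290 (under)
Aug 2019–Jan 2020: $24,640 + $12,760 + $5,080 + $3,630 + $1,530 + $2,260 = $49,900 (over)
Sep 2019–Feb 2020: $12,760 + $5,080 + $3,630 + $1,530 + $2,260 + $23,930 = $49,190 (under)
6 windows exceed the threshold.

6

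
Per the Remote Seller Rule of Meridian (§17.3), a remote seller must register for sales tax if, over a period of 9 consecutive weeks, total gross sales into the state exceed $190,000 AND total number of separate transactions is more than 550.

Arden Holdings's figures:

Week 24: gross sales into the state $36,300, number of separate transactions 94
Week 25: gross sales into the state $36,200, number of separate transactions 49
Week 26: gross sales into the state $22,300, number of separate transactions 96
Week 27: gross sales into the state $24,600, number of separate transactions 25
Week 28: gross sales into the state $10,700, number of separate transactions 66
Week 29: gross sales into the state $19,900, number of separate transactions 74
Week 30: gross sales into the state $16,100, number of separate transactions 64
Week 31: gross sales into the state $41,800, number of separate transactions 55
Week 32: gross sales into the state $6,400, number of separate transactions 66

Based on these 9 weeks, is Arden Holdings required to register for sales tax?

Total gross sales into the state: $36,300 + $36,200 + $22,300 + $24,600 + $10,700 + $19,900 + $16,100 + $41,800 + $6,400 = $214,300 (> $190,000).
Total number of separate transactions: 94 + 49 + 96 + 25 + 66 + 74 + 64 + 55 + 66 = 589 (> 550).
The test is 'and': both thresholds are exceeded.

Yes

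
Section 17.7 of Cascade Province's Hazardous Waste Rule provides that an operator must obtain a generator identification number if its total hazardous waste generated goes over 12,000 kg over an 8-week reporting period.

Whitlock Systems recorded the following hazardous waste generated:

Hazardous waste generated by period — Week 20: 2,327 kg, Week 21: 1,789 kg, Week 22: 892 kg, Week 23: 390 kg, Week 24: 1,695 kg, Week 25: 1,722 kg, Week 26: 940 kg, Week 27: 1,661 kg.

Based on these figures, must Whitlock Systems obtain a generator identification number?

No

Total hazardous waste generated: 2,327 kg + 1,789 kg + 892 kg + 390 kg + 1,695 kg + 1,722 kg + 940 kg + 1,661 kg = 11,416 kg.
11,416 kg ≤ 12,000 kg, so the threshold is not exceeded.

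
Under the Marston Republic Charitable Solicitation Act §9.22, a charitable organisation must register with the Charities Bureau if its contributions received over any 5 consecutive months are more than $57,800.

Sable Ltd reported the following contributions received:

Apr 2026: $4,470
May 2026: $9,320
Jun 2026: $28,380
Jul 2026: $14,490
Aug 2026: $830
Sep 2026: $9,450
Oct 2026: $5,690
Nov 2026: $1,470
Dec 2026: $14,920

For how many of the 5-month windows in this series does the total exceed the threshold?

Apr 2026–Aug 2026: $4,470 + $9,320 + $28,380 + $14,490 + $830 = $57,490 (under)
May 2026–Sep 2026: $9,320 + $28,380 + $14,490 + $830 + $9,450 = $62,470 (over)
Jun 2026–Oct 2026: $28,380 + $14,490 + $830 + $9,450 + $5,690 = $58,840 (over)
Jul 2026–Nov 2026: $14,490 + $830 + $9,450 + $5,690 + $1,470 = $31,930 (under)
Aug 2026–Dec 2026: $830 + $9,450 + $5,690 + $1,470 + $14,920 = $32,360 (under)
2 windows exceed the threshold.

2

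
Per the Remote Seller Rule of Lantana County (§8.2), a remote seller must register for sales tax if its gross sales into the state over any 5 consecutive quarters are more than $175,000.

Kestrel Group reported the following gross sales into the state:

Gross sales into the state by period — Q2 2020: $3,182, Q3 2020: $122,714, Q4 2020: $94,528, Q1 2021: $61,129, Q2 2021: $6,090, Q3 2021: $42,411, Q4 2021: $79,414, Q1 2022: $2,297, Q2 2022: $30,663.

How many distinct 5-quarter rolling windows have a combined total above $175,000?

4

Q2 2020–Q2 2021: $3,182 + $122,714 + $94,528 + $61,129 + $6,090 = $287,643 (over)
Q3 2020–Q3 2021: $122,714 + $94,528 + $61,129 + $6,090 + $42,411 = $326,872 (over)
Q4 2020–Q4 2021: $94,528 + $61,129 + $6,090 + $42,411 + $79,414 = $283,572 (over)
Q1 2021–Q1 2022: $61,129 + $6,090 + $42,411 + $79,414 + $2,297 = $191,341 (over)
Q2 2021–Q2 2022: $6,090 + $42,411 + $79,414 + $2,297 + $30,663 = $160,875 (under)
4 windows exceed the threshold.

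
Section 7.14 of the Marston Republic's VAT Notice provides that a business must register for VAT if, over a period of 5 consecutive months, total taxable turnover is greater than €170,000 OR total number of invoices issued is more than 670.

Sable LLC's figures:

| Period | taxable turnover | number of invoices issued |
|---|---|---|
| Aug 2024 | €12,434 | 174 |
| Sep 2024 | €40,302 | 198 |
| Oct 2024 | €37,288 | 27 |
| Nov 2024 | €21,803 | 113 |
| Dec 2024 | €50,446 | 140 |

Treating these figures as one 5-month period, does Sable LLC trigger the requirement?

No

Total taxable turnover: €12,434 + €40,302 + €37,288 + €21,803 + €50,446 = €162,273 (≤ €170,000).
Total number of invoices issued: 174 + 198 + 27 + 113 + 140 = 652 (≤ 670).
The test is 'or': neither threshold is exceeded.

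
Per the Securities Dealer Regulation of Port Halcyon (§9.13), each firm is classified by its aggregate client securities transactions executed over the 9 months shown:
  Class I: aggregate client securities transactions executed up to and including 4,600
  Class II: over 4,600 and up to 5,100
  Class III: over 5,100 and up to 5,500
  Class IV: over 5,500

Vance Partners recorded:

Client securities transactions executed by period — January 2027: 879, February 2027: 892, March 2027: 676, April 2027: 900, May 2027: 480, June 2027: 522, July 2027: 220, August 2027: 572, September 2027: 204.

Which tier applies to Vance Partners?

Class III

Aggregate client securities transactions executed: 879 + 892 + 676 + 900 + 480 + 522 + 220 + 572 + 204 = 5,345.
5,100 < 5,345 ≤ 5,500, so Class III applies.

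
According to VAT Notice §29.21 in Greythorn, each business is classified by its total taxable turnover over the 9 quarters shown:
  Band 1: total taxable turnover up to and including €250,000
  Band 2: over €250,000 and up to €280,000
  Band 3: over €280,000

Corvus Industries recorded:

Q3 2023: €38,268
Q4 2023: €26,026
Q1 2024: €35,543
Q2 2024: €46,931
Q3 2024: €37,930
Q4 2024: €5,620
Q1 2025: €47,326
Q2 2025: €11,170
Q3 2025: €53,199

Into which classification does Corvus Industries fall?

Band 3

Total taxable turnover: €38,268 + €26,026 + €35,543 + €46,931 + €37,930 + €5,620 + €47,326 + €11,170 + €53,199 = €302,013.
€302,013 > €280,000, so Band 3 applies.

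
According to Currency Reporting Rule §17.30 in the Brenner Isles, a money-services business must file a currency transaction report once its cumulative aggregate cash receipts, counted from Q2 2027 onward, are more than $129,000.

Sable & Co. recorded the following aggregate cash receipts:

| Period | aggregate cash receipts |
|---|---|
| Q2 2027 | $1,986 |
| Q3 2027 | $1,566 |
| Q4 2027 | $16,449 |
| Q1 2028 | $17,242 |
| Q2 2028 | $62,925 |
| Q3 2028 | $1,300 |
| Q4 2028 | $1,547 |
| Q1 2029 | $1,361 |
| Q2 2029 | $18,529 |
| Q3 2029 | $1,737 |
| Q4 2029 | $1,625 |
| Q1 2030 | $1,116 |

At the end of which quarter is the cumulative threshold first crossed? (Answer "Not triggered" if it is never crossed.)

Not triggered

Through Q2 2027: $1,986
Through Q3 2027: $3,552
Through Q4 2027: $20,001
Through Q1 2028: $37,243
Through Q2 2028: $100,168
Through Q3 2028: $101,468
Through Q4 2028: $103,015
Through Q1 2029: $104,376
Through Q2 2029: $122,905
Through Q3 2029: $124,642
Through Q4 2029: $126,267
Through Q1 2030: $127,383
Final cumulative total $127,383 ≤ $129,000; the threshold is never exceeded.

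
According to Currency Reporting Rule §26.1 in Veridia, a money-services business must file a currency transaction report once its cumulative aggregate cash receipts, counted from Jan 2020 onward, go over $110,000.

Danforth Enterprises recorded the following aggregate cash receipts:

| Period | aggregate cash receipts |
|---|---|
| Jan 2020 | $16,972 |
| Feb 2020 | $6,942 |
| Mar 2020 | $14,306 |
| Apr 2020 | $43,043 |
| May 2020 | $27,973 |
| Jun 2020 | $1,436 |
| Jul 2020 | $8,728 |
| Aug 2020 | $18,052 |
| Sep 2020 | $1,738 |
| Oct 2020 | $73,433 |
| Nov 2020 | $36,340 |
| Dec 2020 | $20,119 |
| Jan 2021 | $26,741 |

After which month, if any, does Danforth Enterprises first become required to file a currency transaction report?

Through Jan 2020: $16,972
Through Feb 2020: $23,914
Through Mar 2020: $38,220
Through Apr 2020: $81,263
Through May 2020: $109,236
Through Jun 2020: $110,672 ← exceeds threshold

Jun 2020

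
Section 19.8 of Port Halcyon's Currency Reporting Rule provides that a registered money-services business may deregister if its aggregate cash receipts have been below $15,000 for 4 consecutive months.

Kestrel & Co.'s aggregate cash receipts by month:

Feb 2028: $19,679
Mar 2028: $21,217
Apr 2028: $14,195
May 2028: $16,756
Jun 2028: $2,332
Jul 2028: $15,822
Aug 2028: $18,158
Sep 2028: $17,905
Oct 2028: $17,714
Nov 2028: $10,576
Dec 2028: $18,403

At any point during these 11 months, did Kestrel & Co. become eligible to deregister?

Months below $15,000: Apr 2028, Jun 2028, Nov 2028.
Longest run of consecutive months below the threshold: 1.
1 < 4, so Kestrel & Co. never became eligible.

No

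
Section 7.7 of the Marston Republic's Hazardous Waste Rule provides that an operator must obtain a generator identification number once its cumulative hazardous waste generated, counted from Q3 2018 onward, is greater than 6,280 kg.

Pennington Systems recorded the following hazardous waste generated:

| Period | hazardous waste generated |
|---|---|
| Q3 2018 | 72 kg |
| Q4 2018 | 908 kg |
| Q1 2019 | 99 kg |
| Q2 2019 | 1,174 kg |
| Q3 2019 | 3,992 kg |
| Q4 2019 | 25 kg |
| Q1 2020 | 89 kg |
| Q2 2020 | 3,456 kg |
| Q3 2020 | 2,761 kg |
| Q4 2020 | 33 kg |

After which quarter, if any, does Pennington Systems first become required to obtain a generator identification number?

Q1 2020

Through Q3 2018: 72 kg
Through Q4 2018: 980 kg
Through Q1 2019: 1,079 kg
Through Q2 2019: 2,253 kg
Through Q3 2019: 6,245 kg
Through Q4 2019: 6,270 kg
Through Q1 2020: 6,359 kg ← exceeds threshold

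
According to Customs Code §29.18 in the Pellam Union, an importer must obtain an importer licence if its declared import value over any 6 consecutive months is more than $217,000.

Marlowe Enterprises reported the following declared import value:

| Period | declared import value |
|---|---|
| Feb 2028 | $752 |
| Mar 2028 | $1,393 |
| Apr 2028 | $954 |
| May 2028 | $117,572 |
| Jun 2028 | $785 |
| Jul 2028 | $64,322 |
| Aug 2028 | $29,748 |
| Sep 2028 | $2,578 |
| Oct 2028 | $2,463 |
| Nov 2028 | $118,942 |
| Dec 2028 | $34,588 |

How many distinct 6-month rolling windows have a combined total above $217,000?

3

Feb 2028–Jul 2028: $752 + $1,393 + $954 + $117,572 + $785 + $64,322 = $185,778 (under)
Mar 2028–Aug 2028: $1,393 + $954 + $117,572 + $785 + $64,322 + $29,748 = $214,774 (under)
Apr 2028–Sep 2028: $954 + $117,572 + $785 + $64,322 + $29,748 + $2,578 = $215,959 (under)
May 2028–Oct 2028: $117,572 + $785 + $64,322 + $29,748 + $2,578 + $2,463 = $217,468 (over)
Jun 2028–Nov 2028: $785 + $64,322 + $29,748 + $2,578 + $2,463 + $118,942 = $218,838 (over)
Jul 2028–Dec 2028: $64,322 + $29,748 + $2,578 + $2,463 + $118,942 + $34,588 = $252,641 (over)
3 windows exceed the threshold.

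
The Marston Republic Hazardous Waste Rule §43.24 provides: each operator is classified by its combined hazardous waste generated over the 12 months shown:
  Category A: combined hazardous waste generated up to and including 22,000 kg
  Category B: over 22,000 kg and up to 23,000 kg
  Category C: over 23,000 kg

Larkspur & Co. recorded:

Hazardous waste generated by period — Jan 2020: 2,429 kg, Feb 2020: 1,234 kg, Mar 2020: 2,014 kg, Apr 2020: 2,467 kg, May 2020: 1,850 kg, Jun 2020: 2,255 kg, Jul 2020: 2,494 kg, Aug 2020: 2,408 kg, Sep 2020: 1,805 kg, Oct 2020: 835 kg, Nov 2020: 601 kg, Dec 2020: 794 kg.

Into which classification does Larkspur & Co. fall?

Category A

Combined hazardous waste generated: 2,429 kg + 1,234 kg + 2,014 kg + 2,467 kg + 1,850 kg + 2,255 kg + 2,494 kg + 2,408 kg + 1,805 kg + 835 kg + 601 kg + 794 kg = 21,186 kg.
21,186 kg ≤ 22,000 kg, so Category A applies.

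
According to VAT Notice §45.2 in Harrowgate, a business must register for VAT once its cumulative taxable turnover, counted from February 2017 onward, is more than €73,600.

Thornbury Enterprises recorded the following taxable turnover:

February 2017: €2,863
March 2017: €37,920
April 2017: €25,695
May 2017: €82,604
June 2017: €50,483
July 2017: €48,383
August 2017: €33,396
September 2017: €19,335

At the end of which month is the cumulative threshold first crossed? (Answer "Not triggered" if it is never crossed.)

May 2017

Through February 2017: €2,863
Through March 2017: €40,783
Through April 2017: €66,478
Through May 2017: €149,082 ← exceeds threshold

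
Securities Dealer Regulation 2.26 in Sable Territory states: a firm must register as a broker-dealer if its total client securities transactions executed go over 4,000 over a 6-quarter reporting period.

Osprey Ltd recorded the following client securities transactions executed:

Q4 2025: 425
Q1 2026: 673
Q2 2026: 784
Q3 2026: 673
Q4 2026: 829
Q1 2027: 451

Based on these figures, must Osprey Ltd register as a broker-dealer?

Total client securities transactions executed: 425 + 673 + 784 + 673 + 829 + 451 = 3,835.
3,835 ≤ 4,000, so the threshold is not exceeded.

No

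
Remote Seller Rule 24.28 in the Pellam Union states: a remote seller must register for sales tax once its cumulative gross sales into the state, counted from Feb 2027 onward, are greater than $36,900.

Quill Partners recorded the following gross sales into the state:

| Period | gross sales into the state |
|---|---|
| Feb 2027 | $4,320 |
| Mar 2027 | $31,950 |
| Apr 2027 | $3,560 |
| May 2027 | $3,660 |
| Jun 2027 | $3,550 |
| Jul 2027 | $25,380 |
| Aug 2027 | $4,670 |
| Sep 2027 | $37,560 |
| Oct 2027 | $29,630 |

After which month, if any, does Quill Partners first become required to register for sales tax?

Through Feb 2027: $4,320
Through Mar 2027: $36,270
Through Apr 2027: $39,830 ← exceeds threshold

Apr 2027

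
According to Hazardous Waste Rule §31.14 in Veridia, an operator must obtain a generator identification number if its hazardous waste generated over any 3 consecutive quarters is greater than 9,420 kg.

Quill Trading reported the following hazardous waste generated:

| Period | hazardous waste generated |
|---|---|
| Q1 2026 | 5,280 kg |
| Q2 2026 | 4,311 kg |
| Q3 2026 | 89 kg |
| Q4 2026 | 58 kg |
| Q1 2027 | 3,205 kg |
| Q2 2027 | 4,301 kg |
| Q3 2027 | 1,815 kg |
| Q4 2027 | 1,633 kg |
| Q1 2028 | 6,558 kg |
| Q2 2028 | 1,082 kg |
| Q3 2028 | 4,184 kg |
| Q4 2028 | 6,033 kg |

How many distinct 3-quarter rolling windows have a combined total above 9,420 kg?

Q1 2026–Q3 2026: 5,280 kg + 4,311 kg + 89 kg = 9,680 kg (over)
Q2 2026–Q4 2026: 4,311 kg + 89 kg + 58 kg = 4,458 kg (under)
Q3 2026–Q1 2027: 89 kg + 58 kg + 3,205 kg = 3,352 kg (under)
Q4 2026–Q2 2027: 58 kg + 3,205 kg + 4,301 kg = 7,564 kg (under)
Q1 2027–Q3 2027: 3,205 kg + 4,301 kg + 1,815 kg = 9,321 kg (under)
Q2 2027–Q4 2027: 4,301 kg + 1,815 kg + 1,633 kg = 7,749 kg (under)
Q3 2027–Q1 2028: 1,815 kg + 1,633 kg + 6,558 kg = 10,006 kg (over)
Q4 2027–Q2 2028: 1,633 kg + 6,558 kg + 1,082 kg = 9,273 kg (under)
Q1 2028–Q3 2028: 6,558 kg + 1,082 kg + 4,184 kg = 11,824 kg (over)
Q2 2028–Q4 2028: 1,082 kg + 4,184 kg + 6,033 kg = 11,299 kg (over)
4 windows exceed the threshold.

4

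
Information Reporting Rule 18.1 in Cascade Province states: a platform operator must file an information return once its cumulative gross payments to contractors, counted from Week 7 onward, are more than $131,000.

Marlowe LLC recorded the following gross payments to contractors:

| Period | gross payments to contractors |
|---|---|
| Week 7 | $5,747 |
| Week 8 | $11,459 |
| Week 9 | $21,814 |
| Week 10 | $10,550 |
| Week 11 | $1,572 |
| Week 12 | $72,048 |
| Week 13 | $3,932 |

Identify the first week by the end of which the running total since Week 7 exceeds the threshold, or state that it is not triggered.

Not triggered

Through Week 7: $5,747
Through Week 8: $17,206
Through Week 9: $39,020
Through Week 10: $49,570
Through Week 11: $51,142
Through Week 12: $123,190
Through Week 13: $127,122
Final cumulative total $127,122 ≤ $131,000; the threshold is never exceeded.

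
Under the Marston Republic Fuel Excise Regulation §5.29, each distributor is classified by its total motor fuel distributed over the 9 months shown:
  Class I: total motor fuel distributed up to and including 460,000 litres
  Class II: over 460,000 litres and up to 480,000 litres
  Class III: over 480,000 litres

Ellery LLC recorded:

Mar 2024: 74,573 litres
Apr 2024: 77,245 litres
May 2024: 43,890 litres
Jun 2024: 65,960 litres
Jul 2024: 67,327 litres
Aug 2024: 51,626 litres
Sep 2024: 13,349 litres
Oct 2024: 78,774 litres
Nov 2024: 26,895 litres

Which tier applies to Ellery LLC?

Total motor fuel distributed: 74,573 litres + 77,245 litres + 43,890 litres + 65,960 litres + 67,327 litres + 51,626 litres + 13,349 litres + 78,774 litres + 26,895 litres = 499,639 litres.
499,639 litres > 480,000 litres, so Class III applies.

Class III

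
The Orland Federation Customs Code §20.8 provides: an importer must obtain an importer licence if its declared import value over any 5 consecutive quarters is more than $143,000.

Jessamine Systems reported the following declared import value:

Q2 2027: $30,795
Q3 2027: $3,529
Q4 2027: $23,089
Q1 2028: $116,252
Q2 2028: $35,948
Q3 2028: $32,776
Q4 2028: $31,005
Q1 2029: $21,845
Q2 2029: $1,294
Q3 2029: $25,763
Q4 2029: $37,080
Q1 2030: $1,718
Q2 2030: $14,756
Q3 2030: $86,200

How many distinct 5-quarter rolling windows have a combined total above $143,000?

Q2 2027–Q2 2028: $30,795 + $3,529 + $23,089 + $116,252 + $35,948 = $209,613 (over)
Q3 2027–Q3 2028: $3,529 + $23,089 + $116,252 + $35,948 + $32,776 = $211,594 (over)
Q4 2027–Q4 2028: $23,089 + $116,252 + $35,948 + $32,776 + $31,005 = $239,070 (over)
Q1 2028–Q1 2029: $116,252 + $35,948 + $32,776 + $31,005 + $21,845 = $237,826 (over)
Q2 2028–Q2 2029: $35,948 + $32,776 + $31,005 + $21,845 + $1,294 = $122,868 (under)
Q3 2028–Q3 2029: $32,776 + $31,005 + $21,845 + $1,294 + $25,763 = $112,683 (under)
Q4 2028–Q4 2029: $31,005 + $21,845 + $1,294 + $25,763 + $37,080 = $116,987 (under)
Q1 2029–Q1 2030: $21,845 + $1,294 + $25,763 + $37,080 + $1,718 = $87,700 (under)
Q2 2029–Q2 2030: $1,294 + $25,763 + $37,080 + $1,718 + $14,756 = $80,611 (under)
Q3 2029–Q3 2030: $25,763 + $37,080 + $1,718 + $14,756 + $86,200 = $165,517 (over)
5 windows exceed the threshold.

5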